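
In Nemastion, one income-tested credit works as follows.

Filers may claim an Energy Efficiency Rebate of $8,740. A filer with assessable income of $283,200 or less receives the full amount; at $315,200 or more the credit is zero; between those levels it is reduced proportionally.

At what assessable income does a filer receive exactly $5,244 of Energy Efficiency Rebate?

$5,244 is 5,244/8,740 of the full $8,740, so 3,496/8,740 of the $32,000 range has been used: income = $283,200 + $32,000 × 3,496/8,740 = $296,000.

$296,000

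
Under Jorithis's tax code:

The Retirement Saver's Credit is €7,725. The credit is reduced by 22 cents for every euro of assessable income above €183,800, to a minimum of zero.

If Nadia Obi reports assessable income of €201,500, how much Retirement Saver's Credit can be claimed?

€3,831

Retirement Saver's Credit: 22% of the €17,700 excess over €183,800 is €3,894; credit = €7,725 − €3,894 = €3,831.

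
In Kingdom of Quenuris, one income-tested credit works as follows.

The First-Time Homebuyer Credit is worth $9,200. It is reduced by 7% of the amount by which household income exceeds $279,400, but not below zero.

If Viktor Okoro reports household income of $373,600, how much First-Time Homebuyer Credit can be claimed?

$2,606

First-Time Homebuyer Credit: 7% of the $94,200 excess over $279,400 is $6,594; credit = $9,200 − $6,594 = $2,606.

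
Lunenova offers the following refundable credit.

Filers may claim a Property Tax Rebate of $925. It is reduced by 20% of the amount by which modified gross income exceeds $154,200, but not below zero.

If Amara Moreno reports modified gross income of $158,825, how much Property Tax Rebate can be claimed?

$0

Property Tax Rebate: 20% of the $4,625 excess over $154,200 is $925 ≥ base, so the credit is $0.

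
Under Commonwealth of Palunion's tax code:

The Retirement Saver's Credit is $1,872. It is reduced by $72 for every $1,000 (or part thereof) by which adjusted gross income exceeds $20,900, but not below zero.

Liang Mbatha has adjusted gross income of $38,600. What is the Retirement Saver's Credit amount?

Retirement Saver's Credit: income exceeds $20,900 by $17,700, which is 18 full-or-partial $1,000 increments; reduction = 18 × $72 = $1,296, leaving $576.

$576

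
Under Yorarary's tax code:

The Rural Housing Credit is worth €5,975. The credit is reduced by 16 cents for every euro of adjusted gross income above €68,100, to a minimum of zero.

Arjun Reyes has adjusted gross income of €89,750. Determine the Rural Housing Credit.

€2,511

Rural Housing Credit: 16% of the €21,650 excess over €68,100 is €3,464; credit = €5,975 − €3,464 = €2,511.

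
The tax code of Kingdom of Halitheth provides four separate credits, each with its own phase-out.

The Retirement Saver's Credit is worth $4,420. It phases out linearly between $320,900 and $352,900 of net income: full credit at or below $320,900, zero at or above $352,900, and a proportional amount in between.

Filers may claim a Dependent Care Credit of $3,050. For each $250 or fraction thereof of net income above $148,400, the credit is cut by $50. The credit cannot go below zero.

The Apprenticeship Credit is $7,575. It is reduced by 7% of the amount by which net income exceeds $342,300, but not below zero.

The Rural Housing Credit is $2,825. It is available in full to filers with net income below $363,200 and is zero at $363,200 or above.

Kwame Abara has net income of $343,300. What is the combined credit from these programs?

Retirement Saver's Credit: $343,300 is $22,400 into a $32,000 phase-out range, leaving 9,600/32,000 of the credit: $4,420 × 9,600/32,000 = $1,326.
Dependent Care Credit: income exceeds $148,400 by $194,900 → 780 increments × $50 = $39,000 ≥ base, so the credit is $0.
Apprenticeship Credit: 7% of the $1,000 excess over $342,300 is $70; credit = $7,575 − $70 = $7,505.
Rural Housing Credit: $343,300 is below the $363,200 cutoff, so the full $2,825 applies.
Total: $1,326 + $0 + $7,505 + $2,825 = $11,656.

$11,656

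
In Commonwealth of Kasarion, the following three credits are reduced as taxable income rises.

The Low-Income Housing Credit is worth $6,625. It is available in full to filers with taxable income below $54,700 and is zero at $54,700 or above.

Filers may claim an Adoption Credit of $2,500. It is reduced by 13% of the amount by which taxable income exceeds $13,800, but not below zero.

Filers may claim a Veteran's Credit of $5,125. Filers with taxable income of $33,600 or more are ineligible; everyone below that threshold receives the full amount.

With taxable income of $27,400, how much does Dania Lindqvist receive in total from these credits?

Low-Income Housing Credit: $27,400 is below the $54,700 cutoff, so the full $6,625 applies.
Adoption Credit: 13% of the $13,600 excess over $13,800 is $1,768; credit = $2,500 − $1,768 = $732.
Veteran's Credit: $27,400 is below the $33,600 cutoff, so the full $5,125 applies.
Total: $6,625 + $732 + $5,125 = $12,482.

$12,482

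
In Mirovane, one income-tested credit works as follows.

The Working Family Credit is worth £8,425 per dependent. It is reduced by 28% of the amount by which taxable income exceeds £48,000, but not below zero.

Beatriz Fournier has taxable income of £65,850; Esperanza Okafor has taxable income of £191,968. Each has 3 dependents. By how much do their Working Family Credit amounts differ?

Beatriz (£65,850): Working Family Credit: base = 3 × £8,425 = £25,275. 28% of the £17,850 excess over £48,000 is £4,998; credit = £25,275 − £4,998 = £20,277.
Esperanza (£191,968): Working Family Credit: base = 3 × £8,425 = £25,275. 28% of the £143,968 excess over £48,000 is £40,311.04 ≥ base, so the credit is £0.
Difference: |£20,277 − £0| = £20,277.

£20,277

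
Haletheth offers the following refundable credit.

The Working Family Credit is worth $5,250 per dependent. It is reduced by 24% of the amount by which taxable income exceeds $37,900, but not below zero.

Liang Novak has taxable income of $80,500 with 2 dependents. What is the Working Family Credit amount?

$276

Working Family Credit: base = 2 × $5,250 = $10,500. 24% of the $42,600 excess over $37,900 is $10,224; credit = $10,500 − $10,224 = $276.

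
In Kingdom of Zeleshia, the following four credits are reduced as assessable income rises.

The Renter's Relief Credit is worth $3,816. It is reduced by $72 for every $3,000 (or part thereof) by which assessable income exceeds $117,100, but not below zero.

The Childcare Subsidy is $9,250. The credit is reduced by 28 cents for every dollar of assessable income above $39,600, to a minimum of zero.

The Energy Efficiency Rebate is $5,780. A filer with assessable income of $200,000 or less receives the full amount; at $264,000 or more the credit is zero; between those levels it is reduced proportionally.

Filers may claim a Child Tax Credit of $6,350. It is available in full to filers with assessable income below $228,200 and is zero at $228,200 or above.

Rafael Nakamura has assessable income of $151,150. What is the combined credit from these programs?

$15,082

Renter's Relief Credit: income exceeds $117,100 by $34,050, which is 12 full-or-partial $3,000 increments; reduction = 12 × $72 = $864, leaving $2,952.
Childcare Subsidy: 28% of the $111,550 excess over $39,600 is $31,234 ≥ base, so the credit is $0.
Energy Efficiency Rebate: $151,150 is at or below the $200,000 threshold, so the full $5,780 applies.
Child Tax Credit: $151,150 is below the $228,200 cutoff, so the full $6,350 applies.
Total: $2,952 + $0 + $5,780 + $6,350 = $15,082.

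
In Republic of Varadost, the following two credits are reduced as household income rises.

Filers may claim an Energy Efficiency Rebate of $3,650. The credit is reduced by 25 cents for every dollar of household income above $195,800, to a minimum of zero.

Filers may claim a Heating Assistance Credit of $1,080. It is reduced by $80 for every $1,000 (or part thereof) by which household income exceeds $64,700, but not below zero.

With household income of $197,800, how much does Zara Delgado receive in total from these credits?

Energy Efficiency Rebate: 25% of the $2,000 excess over $195,800 is $500; credit = $3,650 − $500 = $3,150.
Heating Assistance Credit: income exceeds $64,700 by $133,100 → 134 increments × $80 = $10,720 ≥ base, so the credit is $0.
Total: $3,150 + $0 = $3,150.

$3,150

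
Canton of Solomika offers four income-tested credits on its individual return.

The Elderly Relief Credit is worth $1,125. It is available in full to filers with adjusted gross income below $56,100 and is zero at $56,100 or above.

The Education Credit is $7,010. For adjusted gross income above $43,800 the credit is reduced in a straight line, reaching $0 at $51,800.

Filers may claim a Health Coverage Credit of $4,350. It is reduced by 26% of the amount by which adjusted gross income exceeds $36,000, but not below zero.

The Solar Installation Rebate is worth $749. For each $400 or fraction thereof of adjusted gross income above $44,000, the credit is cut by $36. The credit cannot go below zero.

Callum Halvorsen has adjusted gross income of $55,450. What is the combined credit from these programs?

$1,125

Elderly Relief Credit: $55,450 is below the $56,100 cutoff, so the full $1,125 applies.
Education Credit: $55,450 is at or above $51,800, so the credit is $0.
Health Coverage Credit: 26% of the $19,450 excess over $36,000 is $5,057 ≥ base, so the credit is $0.
Solar Installation Rebate: income exceeds $44,000 by $11,450 → 29 increments × $36 = $1,044 ≥ base, so the credit is $0.
Total: $1,125 + $0 + $0 + $0 = $1,125.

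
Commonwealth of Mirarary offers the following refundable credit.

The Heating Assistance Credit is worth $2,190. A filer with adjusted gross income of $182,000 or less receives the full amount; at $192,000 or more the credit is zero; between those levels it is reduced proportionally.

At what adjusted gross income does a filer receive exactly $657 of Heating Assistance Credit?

$189,000

$657 is 657/2,190 of the full $2,190, so 1,533/2,190 of the $10,000 range has been used: income = $182,000 + $10,000 × 1,533/2,190 = $189,000.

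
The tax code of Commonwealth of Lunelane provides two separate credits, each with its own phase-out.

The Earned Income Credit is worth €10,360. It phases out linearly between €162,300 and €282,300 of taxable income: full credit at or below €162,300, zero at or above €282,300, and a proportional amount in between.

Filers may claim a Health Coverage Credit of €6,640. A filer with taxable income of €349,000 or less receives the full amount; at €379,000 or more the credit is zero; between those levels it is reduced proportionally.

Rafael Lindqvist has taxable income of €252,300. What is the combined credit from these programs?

Earned Income Credit: €252,300 is €90,000 into a €120,000 phase-out range, leaving 30,000/120,000 of the credit: €10,360 × 30,000/120,000 = €2,590.
Health Coverage Credit: €252,300 is at or below the €349,000 threshold, so the full €6,640 applies.
Total: €2,590 + €6,640 = €9,230.

€9,230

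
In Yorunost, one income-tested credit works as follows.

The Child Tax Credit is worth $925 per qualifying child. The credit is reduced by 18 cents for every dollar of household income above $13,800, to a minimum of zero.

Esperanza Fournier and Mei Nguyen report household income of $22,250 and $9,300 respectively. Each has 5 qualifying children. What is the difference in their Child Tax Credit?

$1,521

Esperanza ($22,250): Child Tax Credit: base = 5 × $925 = $4,625. 18% of the $8,450 excess over $13,800 is $1,521; credit = $4,625 − $1,521 = $3,104.
Mei ($9,300): Child Tax Credit: base = 5 × $925 = $4,625. $9,300 is at or below the $13,800 threshold, so the full $4,625 applies.
Difference: |$3,104 − $4,625| = $1,521.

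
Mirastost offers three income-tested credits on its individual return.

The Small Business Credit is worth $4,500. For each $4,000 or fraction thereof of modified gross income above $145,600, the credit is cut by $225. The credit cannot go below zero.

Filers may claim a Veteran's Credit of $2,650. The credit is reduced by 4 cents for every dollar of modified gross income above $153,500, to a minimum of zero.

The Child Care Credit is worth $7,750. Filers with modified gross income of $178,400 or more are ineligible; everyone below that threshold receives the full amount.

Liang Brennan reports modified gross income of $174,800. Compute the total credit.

$12,248

Small Business Credit: income exceeds $145,600 by $29,200, which is 8 full-or-partial $4,000 increments; reduction = 8 × $225 = $1,800, leaving $2,700.
Veteran's Credit: 4% of the $21,300 excess over $153,500 is $852; credit = $2,650 − $852 = $1,798.
Child Care Credit: $174,800 is below the $178,400 cutoff, so the full $7,750 applies.
Total: $2,700 + $1,798 + $7,750 = $12,248.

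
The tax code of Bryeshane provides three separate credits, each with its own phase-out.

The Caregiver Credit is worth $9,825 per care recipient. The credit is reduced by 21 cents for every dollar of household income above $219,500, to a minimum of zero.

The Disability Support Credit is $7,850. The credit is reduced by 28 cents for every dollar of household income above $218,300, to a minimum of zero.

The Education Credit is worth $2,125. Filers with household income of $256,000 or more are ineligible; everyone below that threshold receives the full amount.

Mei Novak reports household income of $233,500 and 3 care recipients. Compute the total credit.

$32,254

Caregiver Credit: base = 3 × $9,825 = $29,475. 21% of the $14,000 excess over $219,500 is $2,940; credit = $29,475 − $2,940 = $26,535.
Disability Support Credit: 28% of the $15,200 excess over $218,300 is $4,256; credit = $7,850 − $4,256 = $3,594.
Education Credit: $233,500 is below the $256,000 cutoff, so the full $2,125 applies.
Total: $26,535 + $3,594 + $2,125 = $32,254.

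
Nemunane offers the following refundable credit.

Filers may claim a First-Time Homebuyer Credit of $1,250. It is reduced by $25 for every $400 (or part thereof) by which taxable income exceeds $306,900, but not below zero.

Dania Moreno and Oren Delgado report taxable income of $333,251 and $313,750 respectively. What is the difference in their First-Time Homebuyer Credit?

$800

Dania ($333,251): First-Time Homebuyer Credit: income exceeds $306,900 by $26,351 → 66 increments × $25 = $1,650 ≥ base, so the credit is $0.
Oren ($313,750): First-Time Homebuyer Credit: income exceeds $306,900 by $6,850, which is 18 full-or-partial $400 increments; reduction = 18 × $25 = $450, leaving $800.
Difference: |$0 − $800| = $800.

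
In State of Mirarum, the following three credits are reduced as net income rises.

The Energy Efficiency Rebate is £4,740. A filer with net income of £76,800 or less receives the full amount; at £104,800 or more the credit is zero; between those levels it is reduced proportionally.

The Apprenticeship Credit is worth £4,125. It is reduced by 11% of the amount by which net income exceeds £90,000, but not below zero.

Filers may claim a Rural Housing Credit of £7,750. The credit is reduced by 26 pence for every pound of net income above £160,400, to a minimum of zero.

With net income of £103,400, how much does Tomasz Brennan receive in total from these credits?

£10,638

Energy Efficiency Rebate: £103,400 is £26,600 into a £28,000 phase-out range, leaving 1,400/28,000 of the credit: £4,740 × 1,400/28,000 = £237.
Apprenticeship Credit: 11% of the £13,400 excess over £90,000 is £1,474; credit = £4,125 − £1,474 = £2,651.
Rural Housing Credit: £103,400 is at or below the £160,400 threshold, so the full £7,750 applies.
Total: £237 + £2,651 + £7,750 = £10,638.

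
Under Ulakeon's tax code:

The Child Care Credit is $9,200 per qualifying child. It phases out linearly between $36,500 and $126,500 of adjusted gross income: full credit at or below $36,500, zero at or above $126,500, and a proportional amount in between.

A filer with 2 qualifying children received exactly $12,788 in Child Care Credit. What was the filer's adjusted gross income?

$63,950

Full credit = 2 × $9,200 = $18,400.
$12,788 is 12,788/18,400 of the full $18,400, so 5,612/18,400 of the $90,000 range has been used: income = $36,500 + $90,000 × 5,612/18,400 = $63,950.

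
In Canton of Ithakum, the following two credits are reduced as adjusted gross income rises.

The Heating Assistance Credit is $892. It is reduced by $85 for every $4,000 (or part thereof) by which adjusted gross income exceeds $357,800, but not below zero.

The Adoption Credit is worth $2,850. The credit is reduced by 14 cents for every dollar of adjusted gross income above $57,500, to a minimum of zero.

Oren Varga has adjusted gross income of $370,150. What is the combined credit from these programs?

$552

Heating Assistance Credit: income exceeds $357,800 by $12,350, which is 4 full-or-partial $4,000 increments; reduction = 4 × $85 = $340, leaving $552.
Adoption Credit: 14% of the $312,650 excess over $57,500 is $43,771 ≥ base, so the credit is $0.
Total: $552 + $0 = $552.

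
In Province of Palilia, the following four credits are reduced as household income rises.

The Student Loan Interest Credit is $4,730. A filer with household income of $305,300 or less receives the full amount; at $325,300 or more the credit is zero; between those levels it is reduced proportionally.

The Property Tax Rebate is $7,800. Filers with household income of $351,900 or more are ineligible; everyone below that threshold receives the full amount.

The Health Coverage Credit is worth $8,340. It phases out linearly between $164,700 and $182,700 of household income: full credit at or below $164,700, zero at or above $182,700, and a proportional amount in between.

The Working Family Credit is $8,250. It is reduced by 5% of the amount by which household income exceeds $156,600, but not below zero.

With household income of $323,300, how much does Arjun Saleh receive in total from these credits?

Student Loan Interest Credit: $323,300 is $18,000 into a $20,000 phase-out range, leaving 2,000/20,000 of the credit: $4,730 × 2,000/20,000 = $473.
Property Tax Rebate: $323,300 is below the $351,900 cutoff, so the full $7,800 applies.
Health Coverage Credit: $323,300 is at or above $182,700, so the credit is $0.
Working Family Credit: 5% of the $166,700 excess over $156,600 is $8,335 ≥ base, so the credit is $0.
Total: $473 + $7,800 + $0 + $0 = $8,273.

$8,273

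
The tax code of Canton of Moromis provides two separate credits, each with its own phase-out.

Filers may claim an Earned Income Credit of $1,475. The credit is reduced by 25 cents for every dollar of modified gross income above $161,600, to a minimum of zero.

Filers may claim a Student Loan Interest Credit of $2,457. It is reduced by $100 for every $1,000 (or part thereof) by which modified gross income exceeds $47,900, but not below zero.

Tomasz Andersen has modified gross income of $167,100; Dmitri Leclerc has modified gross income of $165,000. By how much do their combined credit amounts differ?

$525

Tomasz ($167,100): Earned Income Credit: 25% of the $5,500 excess over $161,600 is $1,375; credit = $1,475 − $1,375 = $100. Student Loan Interest Credit: income exceeds $47,900 by $119,200 → 120 increments × $100 = $12,000 ≥ base, so the credit is $0. total $100 + $0 = $100
Dmitri ($165,000): Earned Income Credit: 25% of the $3,400 excess over $161,600 is $850; credit = $1,475 − $850 = $625. Student Loan Interest Credit: income exceeds $47,900 by $117,100 → 118 increments × $100 = $11,800 ≥ base, so the credit is $0. total $625 + $0 = $625
Difference: |$100 − $625| = $525.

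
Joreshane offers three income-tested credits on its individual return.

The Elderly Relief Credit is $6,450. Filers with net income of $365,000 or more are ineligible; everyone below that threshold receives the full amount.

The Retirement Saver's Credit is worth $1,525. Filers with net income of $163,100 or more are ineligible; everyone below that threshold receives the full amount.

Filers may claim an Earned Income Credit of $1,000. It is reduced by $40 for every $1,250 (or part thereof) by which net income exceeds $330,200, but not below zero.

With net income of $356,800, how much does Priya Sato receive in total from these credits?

Elderly Relief Credit: $356,800 is below the $365,000 cutoff, so the full $6,450 applies.
Retirement Saver's Credit: $356,800 meets or exceeds the $163,100 cutoff, so the credit is $0.
Earned Income Credit: income exceeds $330,200 by $26,600, which is 22 full-or-partial $1,250 increments; reduction = 22 × $40 = $880, leaving $120.
Total: $6,450 + $0 + $120 = $6,570.

$6,570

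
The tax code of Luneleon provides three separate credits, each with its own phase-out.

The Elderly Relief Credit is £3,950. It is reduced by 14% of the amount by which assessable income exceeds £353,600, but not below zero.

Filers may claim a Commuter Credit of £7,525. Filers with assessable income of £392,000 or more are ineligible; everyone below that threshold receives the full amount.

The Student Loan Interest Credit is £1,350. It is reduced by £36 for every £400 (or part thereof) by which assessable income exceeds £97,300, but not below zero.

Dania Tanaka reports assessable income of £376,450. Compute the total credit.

Elderly Relief Credit: 14% of the £22,850 excess over £353,600 is £3,199; credit = £3,950 − £3,199 = £751.
Commuter Credit: £376,450 is below the £392,000 cutoff, so the full £7,525 applies.
Student Loan Interest Credit: income exceeds £97,300 by £279,150 → 698 increments × £36 = £25,128 ≥ base, so the credit is £0.
Total: £751 + £7,525 + £0 = £8,276.

£8,276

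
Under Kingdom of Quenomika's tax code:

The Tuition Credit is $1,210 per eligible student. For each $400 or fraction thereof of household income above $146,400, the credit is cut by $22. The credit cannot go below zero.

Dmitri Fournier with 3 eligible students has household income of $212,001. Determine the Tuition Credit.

$0

Tuition Credit: base = 3 × $1,210 = $3,630. income exceeds $146,400 by $65,601 → 165 increments × $22 = $3,630 ≥ base, so the credit is $0.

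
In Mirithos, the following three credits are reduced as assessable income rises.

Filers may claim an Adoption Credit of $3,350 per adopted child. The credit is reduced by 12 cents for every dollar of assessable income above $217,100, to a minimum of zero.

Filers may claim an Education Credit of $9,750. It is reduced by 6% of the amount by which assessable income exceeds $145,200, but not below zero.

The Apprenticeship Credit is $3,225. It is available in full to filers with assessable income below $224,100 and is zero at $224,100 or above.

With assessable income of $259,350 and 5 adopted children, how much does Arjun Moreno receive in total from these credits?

Adoption Credit: base = 5 × $3,350 = $16,750. 12% of the $42,250 excess over $217,100 is $5,070; credit = $16,750 − $5,070 = $11,680.
Education Credit: 6% of the $114,150 excess over $145,200 is $6,849; credit = $9,750 − $6,849 = $2,901.
Apprenticeship Credit: $259,350 meets or exceeds the $224,100 cutoff, so the credit is $0.
Total: $11,680 + $2,901 + $0 = $14,581.

$14,581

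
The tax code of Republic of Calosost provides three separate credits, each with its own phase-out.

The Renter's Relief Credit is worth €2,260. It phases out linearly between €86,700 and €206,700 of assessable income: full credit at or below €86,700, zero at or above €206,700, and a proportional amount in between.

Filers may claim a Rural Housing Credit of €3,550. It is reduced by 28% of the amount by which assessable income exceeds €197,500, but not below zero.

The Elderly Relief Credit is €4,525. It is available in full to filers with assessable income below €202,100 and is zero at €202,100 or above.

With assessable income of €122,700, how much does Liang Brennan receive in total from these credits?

€9,657

Renter's Relief Credit: €122,700 is €36,000 into a €120,000 phase-out range, leaving 84,000/120,000 of the credit: €2,260 × 84,000/120,000 = €1,582.
Rural Housing Credit: €122,700 is at or below the €197,500 threshold, so the full €3,550 applies.
Elderly Relief Credit: €122,700 is below the €202,100 cutoff, so the full €4,525 applies.
Total: €1,582 + €3,550 + €4,525 = €9,657.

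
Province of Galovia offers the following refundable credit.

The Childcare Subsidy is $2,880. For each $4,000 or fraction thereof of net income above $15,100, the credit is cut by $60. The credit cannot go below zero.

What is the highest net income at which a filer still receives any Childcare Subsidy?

$203,100

After 47 increments the reduction is 47 × $60 = $2,820, leaving $60; one more increment wipes it out. Increment 47 ends at excess 47 × $4,000 = $188,000, so the highest qualifying income is $15,100 + $188,000 = $203,100.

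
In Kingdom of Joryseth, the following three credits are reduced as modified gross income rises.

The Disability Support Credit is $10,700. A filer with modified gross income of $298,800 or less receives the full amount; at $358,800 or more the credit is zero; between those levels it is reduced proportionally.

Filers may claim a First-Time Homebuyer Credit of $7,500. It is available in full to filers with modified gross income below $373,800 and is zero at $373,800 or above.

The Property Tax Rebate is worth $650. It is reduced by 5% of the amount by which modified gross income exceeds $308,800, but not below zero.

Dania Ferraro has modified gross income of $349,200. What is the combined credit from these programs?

$9,212

Disability Support Credit: $349,200 is $50,400 into a $60,000 phase-out range, leaving 9,600/60,000 of the credit: $10,700 × 9,600/60,000 = $1,712.
First-Time Homebuyer Credit: $349,200 is below the $373,800 cutoff, so the full $7,500 applies.
Property Tax Rebate: 5% of the $40,400 excess over $308,800 is $2,020 ≥ base, so the credit is $0.
Total: $1,712 + $7,500 + $0 = $9,212.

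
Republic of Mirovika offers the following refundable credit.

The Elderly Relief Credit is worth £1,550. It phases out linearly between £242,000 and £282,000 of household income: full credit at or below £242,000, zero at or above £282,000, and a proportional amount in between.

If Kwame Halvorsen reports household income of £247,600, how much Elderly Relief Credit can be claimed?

Elderly Relief Credit: £247,600 is £5,600 into a £40,000 phase-out range, leaving 34,400/40,000 of the credit: £1,550 × 34,400/40,000 = £1,333.

£1,333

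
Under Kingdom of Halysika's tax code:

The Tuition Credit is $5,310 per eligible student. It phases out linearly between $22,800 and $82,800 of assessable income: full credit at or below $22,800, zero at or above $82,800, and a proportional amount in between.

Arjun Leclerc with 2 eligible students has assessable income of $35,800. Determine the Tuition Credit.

Tuition Credit: base = 2 × $5,310 = $10,620. $35,800 is $13,000 into a $60,000 phase-out range, leaving 47,000/60,000 of the credit: $10,620 × 47,000/60,000 = $8,319.

$8,319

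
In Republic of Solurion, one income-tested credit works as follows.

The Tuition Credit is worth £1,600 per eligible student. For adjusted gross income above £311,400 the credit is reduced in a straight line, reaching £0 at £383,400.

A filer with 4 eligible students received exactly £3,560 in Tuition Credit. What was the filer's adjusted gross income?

Full credit = 4 × £1,600 = £6,400.
£3,560 is 3,560/6,400 of the full £6,400, so 2,840/6,400 of the £72,000 range has been used: income = £311,400 + £72,000 × 2,840/6,400 = £343,350.

£343,350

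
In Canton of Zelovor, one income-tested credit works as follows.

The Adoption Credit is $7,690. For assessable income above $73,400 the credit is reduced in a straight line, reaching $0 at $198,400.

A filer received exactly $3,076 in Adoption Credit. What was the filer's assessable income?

$3,076 is 3,076/7,690 of the full $7,690, so 4,614/7,690 of the $125,000 range has been used: income = $73,400 + $125,000 × 4,614/7,690 = $148,400.

$148,400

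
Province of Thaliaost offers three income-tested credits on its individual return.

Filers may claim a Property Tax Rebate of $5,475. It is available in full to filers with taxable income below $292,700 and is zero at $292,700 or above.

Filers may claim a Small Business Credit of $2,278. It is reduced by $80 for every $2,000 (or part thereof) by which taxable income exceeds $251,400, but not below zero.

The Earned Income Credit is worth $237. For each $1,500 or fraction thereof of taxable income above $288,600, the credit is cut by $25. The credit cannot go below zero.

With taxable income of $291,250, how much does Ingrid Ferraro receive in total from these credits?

$6,340

Property Tax Rebate: $291,250 is below the $292,700 cutoff, so the full $5,475 applies.
Small Business Credit: income exceeds $251,400 by $39,850, which is 20 full-or-partial $2,000 increments; reduction = 20 × $80 = $1,600, leaving $678.
Earned Income Credit: income exceeds $288,600 by $2,650, which is 2 full-or-partial $1,500 increments; reduction = 2 × $25 = $50, leaving $187.
Total: $5,475 + $678 + $187 = $6,340.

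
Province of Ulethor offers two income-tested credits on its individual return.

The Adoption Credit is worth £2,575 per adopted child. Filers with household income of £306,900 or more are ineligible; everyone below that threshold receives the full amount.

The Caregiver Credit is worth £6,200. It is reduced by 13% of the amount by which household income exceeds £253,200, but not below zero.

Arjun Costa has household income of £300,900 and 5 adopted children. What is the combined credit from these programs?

£12,875

Adoption Credit: base = 5 × £2,575 = £12,875. £300,900 is below the £306,900 cutoff, so the full £12,875 applies.
Caregiver Credit: 13% of the £47,700 excess over £253,200 is £6,201 ≥ base, so the credit is £0.
Total: £12,875 + £0 = £12,875.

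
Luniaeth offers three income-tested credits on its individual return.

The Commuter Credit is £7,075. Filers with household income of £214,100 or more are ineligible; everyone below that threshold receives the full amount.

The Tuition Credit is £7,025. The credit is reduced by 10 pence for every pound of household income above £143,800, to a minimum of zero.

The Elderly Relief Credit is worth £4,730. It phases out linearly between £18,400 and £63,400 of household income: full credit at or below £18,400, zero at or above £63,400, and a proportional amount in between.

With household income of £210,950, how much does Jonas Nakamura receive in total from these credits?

Commuter Credit: £210,950 is below the £214,100 cutoff, so the full £7,075 applies.
Tuition Credit: 10% of the £67,150 excess over £143,800 is £6,715; credit = £7,025 − £6,715 = £310.
Elderly Relief Credit: £210,950 is at or above £63,400, so the credit is £0.
Total: £7,075 + £310 + £0 = £7,385.

£7,385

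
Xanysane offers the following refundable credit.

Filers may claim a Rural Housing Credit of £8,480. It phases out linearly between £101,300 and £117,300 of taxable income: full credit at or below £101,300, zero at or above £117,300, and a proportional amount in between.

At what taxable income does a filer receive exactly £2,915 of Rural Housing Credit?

£2,915 is 2,915/8,480 of the full £8,480, so 5,565/8,480 of the £16,000 range has been used: income = £101,300 + £16,000 × 5,565/8,480 = £111,800.

£111,800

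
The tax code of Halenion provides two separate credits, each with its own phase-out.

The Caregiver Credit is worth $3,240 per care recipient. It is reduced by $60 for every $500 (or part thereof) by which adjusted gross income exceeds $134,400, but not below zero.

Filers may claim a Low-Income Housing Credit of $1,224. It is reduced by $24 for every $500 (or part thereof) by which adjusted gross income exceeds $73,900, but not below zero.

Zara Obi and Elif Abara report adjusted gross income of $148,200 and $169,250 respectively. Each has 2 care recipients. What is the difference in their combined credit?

$2,520

Zara ($148,200): Caregiver Credit: base = 2 × $3,240 = $6,480. income exceeds $134,400 by $13,800, which is 28 full-or-partial $500 increments; reduction = 28 × $60 = $1,680, leaving $4,800. Low-Income Housing Credit: income exceeds $73,900 by $74,300 → 149 increments × $24 = $3,576 ≥ base, so the credit is $0. total $4,800 + $0 = $4,800
Elif ($169,250): Caregiver Credit: base = 2 × $3,240 = $6,480. income exceeds $134,400 by $34,850, which is 70 full-or-partial $500 increments; reduction = 70 × $60 = $4,200, leaving $2,280. Low-Income Housing Credit: income exceeds $73,900 by $95,350 → 191 increments × $24 = $4,584 ≥ base, so the credit is $0. total $2,280 + $0 = $2,280
Difference: |$4,800 − $2,280| = $2,520.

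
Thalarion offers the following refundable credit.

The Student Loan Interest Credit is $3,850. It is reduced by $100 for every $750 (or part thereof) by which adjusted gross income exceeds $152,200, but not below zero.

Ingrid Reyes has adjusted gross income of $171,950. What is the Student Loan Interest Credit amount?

$1,150

Student Loan Interest Credit: income exceeds $152,200 by $19,750, which is 27 full-or-partial $750 increments; reduction = 27 × $100 = $2,700, leaving $1,150.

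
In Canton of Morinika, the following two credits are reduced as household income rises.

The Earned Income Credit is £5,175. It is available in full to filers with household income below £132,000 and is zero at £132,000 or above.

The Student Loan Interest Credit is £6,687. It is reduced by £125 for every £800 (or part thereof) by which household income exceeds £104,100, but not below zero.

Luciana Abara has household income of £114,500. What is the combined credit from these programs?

£10,237

Earned Income Credit: £114,500 is below the £132,000 cutoff, so the full £5,175 applies.
Student Loan Interest Credit: income exceeds £104,100 by £10,400, which is 13 full-or-partial £800 increments; reduction = 13 × £125 = £1,625, leaving £5,062.
Total: £5,175 + £5,062 = £10,237.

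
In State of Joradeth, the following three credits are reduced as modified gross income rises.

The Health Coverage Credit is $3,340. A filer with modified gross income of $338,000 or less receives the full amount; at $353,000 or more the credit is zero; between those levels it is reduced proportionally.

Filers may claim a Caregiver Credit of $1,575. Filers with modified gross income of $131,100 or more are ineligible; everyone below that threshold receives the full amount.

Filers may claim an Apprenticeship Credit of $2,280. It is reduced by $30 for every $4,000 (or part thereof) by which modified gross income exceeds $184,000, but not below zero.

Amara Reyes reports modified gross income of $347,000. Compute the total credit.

$2,386

Health Coverage Credit: $347,000 is $9,000 into a $15,000 phase-out range, leaving 6,000/15,000 of the credit: $3,340 × 6,000/15,000 = $1,336.
Caregiver Credit: $347,000 meets or exceeds the $131,100 cutoff, so the credit is $0.
Apprenticeship Credit: income exceeds $184,000 by $163,000, which is 41 full-or-partial $4,000 increments; reduction = 41 × $30 = $1,230, leaving $1,050.
Total: $1,336 + $0 + $1,050 = $2,386.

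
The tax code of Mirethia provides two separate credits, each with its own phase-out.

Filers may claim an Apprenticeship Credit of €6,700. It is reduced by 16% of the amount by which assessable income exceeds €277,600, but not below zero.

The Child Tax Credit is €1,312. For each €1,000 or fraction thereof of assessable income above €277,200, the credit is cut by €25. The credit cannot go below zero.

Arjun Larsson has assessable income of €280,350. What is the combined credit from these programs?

€7,472

Apprenticeship Credit: 16% of the €2,750 excess over €277,600 is €440; credit = €6,700 − €440 = €6,260.
Child Tax Credit: income exceeds €277,200 by €3,150, which is 4 full-or-partial €1,000 increments; reduction = 4 × €25 = €100, leaving €1,212.
Total: €6,260 + €1,212 = €7,472.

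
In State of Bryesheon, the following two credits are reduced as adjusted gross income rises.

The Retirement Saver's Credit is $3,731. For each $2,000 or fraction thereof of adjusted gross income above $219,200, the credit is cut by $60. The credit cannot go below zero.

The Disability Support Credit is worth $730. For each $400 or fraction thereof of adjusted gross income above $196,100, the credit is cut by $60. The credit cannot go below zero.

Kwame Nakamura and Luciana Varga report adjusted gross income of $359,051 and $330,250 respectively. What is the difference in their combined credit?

$371

Kwame ($359,051): Retirement Saver's Credit: income exceeds $219,200 by $139,851 → 70 increments × $60 = $4,200 ≥ base, so the credit is $0. Disability Support Credit: income exceeds $196,100 by $162,951 → 408 increments × $60 = $24,480 ≥ base, so the credit is $0. total $0 + $0 = $0
Luciana ($330,250): Retirement Saver's Credit: income exceeds $219,200 by $111,050, which is 56 full-or-partial $2,000 increments; reduction = 56 × $60 = $3,360, leaving $371. Disability Support Credit: income exceeds $196,100 by $134,150 → 336 increments × $60 = $20,160 ≥ base, so the credit is $0. total $371 + $0 = $371
Difference: |$0 − $371| = $371.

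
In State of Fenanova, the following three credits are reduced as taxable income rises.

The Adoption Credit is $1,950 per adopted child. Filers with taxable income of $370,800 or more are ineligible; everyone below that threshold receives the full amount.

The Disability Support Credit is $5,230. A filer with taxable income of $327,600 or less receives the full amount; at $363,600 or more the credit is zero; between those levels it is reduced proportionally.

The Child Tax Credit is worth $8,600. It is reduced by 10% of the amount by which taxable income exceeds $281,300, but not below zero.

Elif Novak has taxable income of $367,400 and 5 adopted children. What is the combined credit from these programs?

$9,750

Adoption Credit: base = 5 × $1,950 = $9,750. $367,400 is below the $370,800 cutoff, so the full $9,750 applies.
Disability Support Credit: $367,400 is at or above $363,600, so the credit is $0.
Child Tax Credit: 10% of the $86,100 excess over $281,300 is $8,610 ≥ base, so the credit is $0.
Total: $9,750 + $0 + $0 = $9,750.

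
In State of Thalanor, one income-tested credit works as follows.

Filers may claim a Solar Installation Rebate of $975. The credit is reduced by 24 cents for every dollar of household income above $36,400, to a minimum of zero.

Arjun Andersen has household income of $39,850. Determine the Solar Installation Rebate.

$147

Solar Installation Rebate: 24% of the $3,450 excess over $36,400 is $828; credit = $975 − $828 = $147.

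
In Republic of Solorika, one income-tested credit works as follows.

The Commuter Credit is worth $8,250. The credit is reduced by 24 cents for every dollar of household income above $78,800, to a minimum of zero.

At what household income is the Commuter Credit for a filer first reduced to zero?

The credit falls by 24% of each dollar above $78,800, so it reaches zero when the excess is $8,250 / 24% = $34,375: income = $78,800 + $34,375 = $113,175.

$113,175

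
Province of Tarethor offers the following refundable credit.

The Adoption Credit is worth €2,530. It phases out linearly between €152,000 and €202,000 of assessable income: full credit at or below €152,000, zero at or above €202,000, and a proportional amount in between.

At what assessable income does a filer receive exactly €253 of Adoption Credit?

€197,000

€253 is 253/2,530 of the full €2,530, so 2,277/2,530 of the €50,000 range has been used: income = €152,000 + €50,000 × 2,277/2,530 = €197,000.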